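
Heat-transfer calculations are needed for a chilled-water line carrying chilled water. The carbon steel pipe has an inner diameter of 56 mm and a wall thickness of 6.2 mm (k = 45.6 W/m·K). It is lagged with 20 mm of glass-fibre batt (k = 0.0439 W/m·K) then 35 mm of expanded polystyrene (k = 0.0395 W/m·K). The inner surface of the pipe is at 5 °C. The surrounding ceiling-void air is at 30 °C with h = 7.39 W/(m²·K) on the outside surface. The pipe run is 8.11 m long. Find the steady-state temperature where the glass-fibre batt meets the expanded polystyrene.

T ≈ 15.7 °C

Per-layer cylindrical resistances, series-summed:
R_carbon steel pipe wall = ln(34.2/28)/(2π×45.6×8.11) = 8.608×10^-5 K/W
R_glass-fibre batt = ln(54.2/34.2)/(2π×0.0439×8.11) = 0.2058 K/W
R_expanded polystyrene = ln(89.2/54.2)/(2π×0.0395×8.11) = 0.2475 K/W
R_outer film = 1/(h_o·2πr_oL) = 1/(7.39×2π×0.0892×8.11) = 0.02977 K/W
R_total = 0.4832 K/W
Q = ΔT/R_total = 25/0.4832
Q = 51.7 W
T_interface = T_inner + Q·ΣR(inner→interface) = 5 + 51.7×0.2059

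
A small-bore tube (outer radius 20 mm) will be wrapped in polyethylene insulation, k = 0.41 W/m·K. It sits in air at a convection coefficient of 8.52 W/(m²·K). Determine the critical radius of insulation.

r_cr ≈ 48.1 mm

For a cylinder r_cr = k/h = 0.41/8.52
r_cr = 48.1 mm; since the bare radius (20 mm) is below r_cr, adding a thin layer of insulation will *increase* heat loss.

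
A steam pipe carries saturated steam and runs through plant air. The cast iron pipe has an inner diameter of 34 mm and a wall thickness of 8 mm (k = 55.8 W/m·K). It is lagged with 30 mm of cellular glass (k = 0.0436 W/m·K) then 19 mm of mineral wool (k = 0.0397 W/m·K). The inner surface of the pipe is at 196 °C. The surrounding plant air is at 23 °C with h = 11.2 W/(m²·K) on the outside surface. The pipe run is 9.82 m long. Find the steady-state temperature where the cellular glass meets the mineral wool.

For a radial system each layer contributes R = ln(r_out/r_in)/(2πkL); films add R = 1/(hA).
R_cast iron pipe wall = ln(25/17)/(2π×55.8×9.82) = 1.12×10^-4 K/W
R_cellular glass = ln(55/25)/(2π×0.0436×9.82) = 0.2931 K/W
R_mineral wool = ln(74/55)/(2π×0.0397×9.82) = 0.1211 K/W
R_outer film = 1/(h_o·2πr_oL) = 1/(11.2×2π×0.074×9.82) = 0.01956 K/W
R_total = 0.4339 K/W
Q = ΔT/R_total = 173/0.4339
Q = 399 W
T_interface = T_inner − Q·ΣR(inner→interface) = 196 − 399×0.2932

T ≈ 79.1 °C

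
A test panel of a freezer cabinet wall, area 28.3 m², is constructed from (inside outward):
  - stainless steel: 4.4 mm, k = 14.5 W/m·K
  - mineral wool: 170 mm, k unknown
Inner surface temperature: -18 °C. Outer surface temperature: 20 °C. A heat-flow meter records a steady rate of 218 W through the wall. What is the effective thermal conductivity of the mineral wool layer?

Series thermal resistances:
R_stainless steel = L/(kA) = 0.0044/(14.5×28.3) = 1.072×10^-5 K/W
Sum of known resistances R_other = 1.072×10^-5 K/W
Total R = ΔT/Q = 38/218 = 0.1743 K/W
R_mineral wool = R_total − R_other = 0.1743 K/W
k = L/(R·A) = 0.17/(0.1743×28.3)

k ≈ 0.0345 W/(m·K)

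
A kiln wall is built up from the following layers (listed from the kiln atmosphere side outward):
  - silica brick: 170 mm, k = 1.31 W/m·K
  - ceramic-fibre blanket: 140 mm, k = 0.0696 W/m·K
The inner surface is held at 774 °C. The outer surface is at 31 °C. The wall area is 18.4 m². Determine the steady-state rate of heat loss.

Q ≈ 6380 W

Model the wall as resistances in series:
R_silica brick = L/(kA) = 0.17/(1.31×18.4) = 0.007053 K/W
R_ceramic-fibre blanket = L/(kA) = 0.14/(0.0696×18.4) = 0.1093 K/W
R_total = 0.1164 K/W
Q = ΔT / R_total = 743 / 0.1164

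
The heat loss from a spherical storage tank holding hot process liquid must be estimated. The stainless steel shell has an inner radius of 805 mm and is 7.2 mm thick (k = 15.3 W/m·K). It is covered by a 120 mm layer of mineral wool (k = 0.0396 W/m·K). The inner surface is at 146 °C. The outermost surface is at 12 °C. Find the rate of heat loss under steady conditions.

Q ≈ 421 W

Spherical conduction: R = (1/r_in − 1/r_out)/(4πk) per layer; series-sum.
R_stainless steel shell = (1/0.805 − 1/0.8122)/(4π×15.3) = 5.728×10^-5 K/W
R_mineral wool = (1/0.8122 − 1/0.9322)/(4π×0.0396) = 0.3185 K/W
R_total = 0.3186 K/W
Q = ΔT/R_total = 134/0.3186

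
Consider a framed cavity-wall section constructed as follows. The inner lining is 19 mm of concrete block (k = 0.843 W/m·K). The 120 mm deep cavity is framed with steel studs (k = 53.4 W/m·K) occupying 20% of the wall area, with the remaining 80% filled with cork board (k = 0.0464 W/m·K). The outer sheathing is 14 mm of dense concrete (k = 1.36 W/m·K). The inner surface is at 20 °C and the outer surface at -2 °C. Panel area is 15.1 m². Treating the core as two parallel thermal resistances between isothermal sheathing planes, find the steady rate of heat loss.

Q ≈ 7540 W

Sheathing layers in series; stud and cavity paths in parallel between them.
R_inner = 0.019/(0.843×15.1) = 0.001493 K/W
R_stud  = 0.12/(53.4×0.2×15.1) = 7.441×10^-4 K/W
R_cav   = 0.12/(0.0464×0.8×15.1) = 0.2141 K/W
1/R_core = 1/R_stud + 1/R_cav → R_core = 7.415×10^-4 K/W
R_outer = 0.014/(1.36×15.1) = 6.817×10^-4 K/W
R_total = 0.002916 K/W
Q = ΔT/R_total = 22/0.002916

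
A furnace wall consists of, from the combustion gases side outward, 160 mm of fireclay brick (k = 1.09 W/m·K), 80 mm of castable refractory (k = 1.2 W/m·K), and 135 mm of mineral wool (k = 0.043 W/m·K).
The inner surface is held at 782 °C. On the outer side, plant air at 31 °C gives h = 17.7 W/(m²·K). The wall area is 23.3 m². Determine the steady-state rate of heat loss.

Model the wall as resistances in series:
R_fireclay brick = L/(kA) = 0.16/(1.09×23.3) = 0.0063 K/W
R_castable refractory = L/(kA) = 0.08/(1.2×23.3) = 0.002861 K/W
R_mineral wool = L/(kA) = 0.135/(0.043×23.3) = 0.1347 K/W
R_outer film = 1/(h_o·A) = 1/(17.7×23.3) = 0.002425 K/W
R_total = 0.1463 K/W
Q = ΔT / R_total = 751 / 0.1463

Q ≈ 5130 W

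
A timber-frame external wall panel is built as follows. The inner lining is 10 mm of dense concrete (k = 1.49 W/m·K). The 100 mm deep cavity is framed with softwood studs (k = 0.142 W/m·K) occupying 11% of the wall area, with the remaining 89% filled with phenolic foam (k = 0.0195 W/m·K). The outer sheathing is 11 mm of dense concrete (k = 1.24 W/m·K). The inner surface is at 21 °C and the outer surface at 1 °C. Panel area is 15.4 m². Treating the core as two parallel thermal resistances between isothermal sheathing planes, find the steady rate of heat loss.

Q ≈ 101 W

Sheathing layers in series; stud and cavity paths in parallel between them.
R_inner = 0.01/(1.49×15.4) = 4.358×10^-4 K/W
R_stud  = 0.1/(0.142×0.11×15.4) = 0.4157 K/W
R_cav   = 0.1/(0.0195×0.89×15.4) = 0.3742 K/W
1/R_core = 1/R_stud + 1/R_cav → R_core = 0.1969 K/W
R_outer = 0.011/(1.24×15.4) = 5.76×10^-4 K/W
R_total = 0.1979 K/W
Q = ΔT/R_total = 20/0.1979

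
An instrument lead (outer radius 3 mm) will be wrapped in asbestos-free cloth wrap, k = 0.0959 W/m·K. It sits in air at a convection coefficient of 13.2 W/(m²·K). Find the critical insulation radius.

r_cr ≈ 7.27 mm

For a cylinder r_cr = k/h = 0.0959/13.2
r_cr = 7.27 mm; since the bare radius (3 mm) is below r_cr, adding a thin layer of insulation will *increase* heat loss.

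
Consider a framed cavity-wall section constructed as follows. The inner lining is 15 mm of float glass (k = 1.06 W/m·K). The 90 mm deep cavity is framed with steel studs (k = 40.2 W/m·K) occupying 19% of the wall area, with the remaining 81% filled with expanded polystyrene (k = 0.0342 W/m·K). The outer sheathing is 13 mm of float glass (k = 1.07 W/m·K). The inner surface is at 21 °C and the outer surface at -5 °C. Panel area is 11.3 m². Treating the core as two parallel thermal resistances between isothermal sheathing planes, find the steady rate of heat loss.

Q ≈ 7720 W

Sheathing layers in series; stud and cavity paths in parallel between them.
R_inner = 0.015/(1.06×11.3) = 0.001252 K/W
R_stud  = 0.09/(40.2×0.19×11.3) = 0.001043 K/W
R_cav   = 0.09/(0.0342×0.81×11.3) = 0.2875 K/W
1/R_core = 1/R_stud + 1/R_cav → R_core = 0.001039 K/W
R_outer = 0.013/(1.07×11.3) = 0.001075 K/W
R_total = 0.003366 K/W
Q = ΔT/R_total = 26/0.003366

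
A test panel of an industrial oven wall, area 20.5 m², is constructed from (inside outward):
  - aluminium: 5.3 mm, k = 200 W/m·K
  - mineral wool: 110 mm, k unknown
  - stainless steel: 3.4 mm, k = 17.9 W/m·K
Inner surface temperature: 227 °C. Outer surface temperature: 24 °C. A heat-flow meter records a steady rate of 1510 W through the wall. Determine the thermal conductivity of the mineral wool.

k ≈ 0.0399 W/(m·K)

Treating each layer as a thermal resistance in series:
R_aluminium = L/(kA) = 0.0053/(200×20.5) = 1.293×10^-6 K/W
R_stainless steel = L/(kA) = 0.0034/(17.9×20.5) = 9.266×10^-6 K/W
Sum of known resistances R_other = 1.056×10^-5 K/W
Total R = ΔT/Q = 203/1510 = 0.1344 K/W
R_mineral wool = R_total − R_other = 0.1344 K/W
k = L/(R·A) = 0.11/(0.1344×20.5)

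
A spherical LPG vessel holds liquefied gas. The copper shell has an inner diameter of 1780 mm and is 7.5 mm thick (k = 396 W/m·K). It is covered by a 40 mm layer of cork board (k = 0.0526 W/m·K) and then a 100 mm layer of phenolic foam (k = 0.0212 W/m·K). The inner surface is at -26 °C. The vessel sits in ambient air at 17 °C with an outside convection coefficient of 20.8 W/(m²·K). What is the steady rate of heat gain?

For a spherical shell R = (1/r₁ − 1/r₂)/(4πk); film R = 1/(h·4πr²). In series:
R_copper shell = (1/0.89 − 1/0.8975)/(4π×396) = 1.887×10^-6 K/W
R_cork board = (1/0.8975 − 1/0.9375)/(4π×0.0526) = 0.07192 K/W
R_phenolic foam = (1/0.9375 − 1/1.0375)/(4π×0.0212) = 0.3859 K/W
R_outer film = 1/(h·4πr_o²) = 1/(20.8×4π×1.0375²) = 0.003554 K/W
R_total = 0.4614 K/W
Q = ΔT/R_total = 43/0.4614

Q ≈ 93.2 W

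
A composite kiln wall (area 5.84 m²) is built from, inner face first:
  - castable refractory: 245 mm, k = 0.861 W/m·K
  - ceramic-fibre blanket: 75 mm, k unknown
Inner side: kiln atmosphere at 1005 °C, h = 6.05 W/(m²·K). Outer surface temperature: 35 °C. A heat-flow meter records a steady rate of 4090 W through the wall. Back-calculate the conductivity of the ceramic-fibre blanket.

k ≈ 0.0802 W/(m·K)

Series thermal resistances:
R_inner film = 1/(h_i·A) = 1/(6.05×5.84) = 0.0283 K/W
R_castable refractory = L/(kA) = 0.245/(0.861×5.84) = 0.04872 K/W
Sum of known resistances R_other = 0.07703 K/W
Total R = ΔT/Q = 970/4090 = 0.2372 K/W
R_ceramic-fibre blanket = R_total − R_other = 0.1601 K/W
k = L/(R·A) = 0.075/(0.1601×5.84)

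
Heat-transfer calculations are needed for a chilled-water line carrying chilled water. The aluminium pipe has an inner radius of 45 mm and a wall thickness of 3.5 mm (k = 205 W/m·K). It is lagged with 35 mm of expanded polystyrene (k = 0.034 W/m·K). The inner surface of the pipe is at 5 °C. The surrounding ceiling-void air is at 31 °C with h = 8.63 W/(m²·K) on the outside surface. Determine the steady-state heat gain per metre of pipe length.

Radial resistances (cylindrical: R_cond = ln(r_o/r_i)/(2πkL), R_conv = 1/(h·2πrL)):
R_aluminium pipe wall = ln(48.5/45)/(2π×205×1) = 5.815×10^-5 K/W
R_expanded polystyrene = ln(83.5/48.5)/(2π×0.034×1) = 2.543 K/W
R_outer film = 1/(h_o·2πr_oL) = 1/(8.63×2π×0.0835×1) = 0.2209 K/W
R_total = 2.764 K/W
Q = ΔT/R_total = 26/2.764

q′ ≈ 9.41 W/m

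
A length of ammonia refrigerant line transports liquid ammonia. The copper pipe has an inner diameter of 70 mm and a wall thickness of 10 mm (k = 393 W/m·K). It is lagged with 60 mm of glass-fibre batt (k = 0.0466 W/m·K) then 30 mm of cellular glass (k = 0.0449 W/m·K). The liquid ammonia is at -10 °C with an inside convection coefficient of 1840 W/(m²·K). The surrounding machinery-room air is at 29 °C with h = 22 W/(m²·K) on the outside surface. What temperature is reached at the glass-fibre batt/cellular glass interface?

Per-layer cylindrical resistances, series-summed:
R_inner film = 1/(h_i·2πr₁L) = 1/(1840×2π×0.035×1) = 0.002471 K/W
R_copper pipe wall = ln(45/35)/(2π×393×1) = 1.018×10^-4 K/W
R_glass-fibre batt = ln(105/45)/(2π×0.0466×1) = 2.894 K/W
R_cellular glass = ln(135/105)/(2π×0.0449×1) = 0.8908 K/W
R_outer film = 1/(h_o·2πr_oL) = 1/(22×2π×0.135×1) = 0.05359 K/W
R_total = 3.841 K/W
Q = ΔT/R_total = 39/3.841
Q = 10.2 W/m
T_interface = T_inner + Q·ΣR(inner→interface) = -10 + 10.2×2.896

T ≈ 19.4 °C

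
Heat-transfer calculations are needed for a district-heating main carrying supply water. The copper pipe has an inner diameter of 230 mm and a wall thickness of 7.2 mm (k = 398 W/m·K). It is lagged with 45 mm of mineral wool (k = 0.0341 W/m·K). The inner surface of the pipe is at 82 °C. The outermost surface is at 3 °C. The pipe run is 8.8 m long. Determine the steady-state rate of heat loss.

Q ≈ 475 W

For a radial system each layer contributes R = ln(r_out/r_in)/(2πkL); films add R = 1/(hA).
R_copper pipe wall = ln(122.2/115)/(2π×398×8.8) = 2.76×10^-6 K/W
R_mineral wool = ln(167.2/122.2)/(2π×0.0341×8.8) = 0.1663 K/W
R_total = 0.1663 K/W
Q = ΔT/R_total = 79/0.1663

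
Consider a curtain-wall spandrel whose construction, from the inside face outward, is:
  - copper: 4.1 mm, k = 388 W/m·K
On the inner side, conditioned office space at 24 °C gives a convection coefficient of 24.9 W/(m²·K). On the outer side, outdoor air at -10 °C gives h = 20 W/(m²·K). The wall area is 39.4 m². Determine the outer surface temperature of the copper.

Treating each layer as a thermal resistance in series:
R_inner film = 1/(h_i·A) = 1/(24.9×39.4) = 0.001019 K/W
R_copper = L/(kA) = 0.0041/(388×39.4) = 2.682×10^-7 K/W
R_outer film = 1/(h_o·A) = 1/(20×39.4) = 0.001269 K/W
R_total = 0.002289 K/W;  Q = ΔT/R_total = 34/0.002289 = 14860 W
T_interface = T_inner − Q·ΣR(inner→interface) = 24 − 14900×0.00102

T ≈ 8.85 °C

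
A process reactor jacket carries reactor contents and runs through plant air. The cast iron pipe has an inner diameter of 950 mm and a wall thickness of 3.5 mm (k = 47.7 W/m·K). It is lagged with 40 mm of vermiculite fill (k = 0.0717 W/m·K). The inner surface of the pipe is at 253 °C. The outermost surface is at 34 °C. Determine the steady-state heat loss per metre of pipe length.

For a radial system each layer contributes R = ln(r_out/r_in)/(2πkL); films add R = 1/(hA).
R_cast iron pipe wall = ln(478.5/475)/(2π×47.7×1) = 2.45×10^-5 K/W
R_vermiculite fill = ln(518.5/478.5)/(2π×0.0717×1) = 0.1782 K/W
R_total = 0.1782 K/W
Q = ΔT/R_total = 219/0.1782

q′ ≈ 1230 W/m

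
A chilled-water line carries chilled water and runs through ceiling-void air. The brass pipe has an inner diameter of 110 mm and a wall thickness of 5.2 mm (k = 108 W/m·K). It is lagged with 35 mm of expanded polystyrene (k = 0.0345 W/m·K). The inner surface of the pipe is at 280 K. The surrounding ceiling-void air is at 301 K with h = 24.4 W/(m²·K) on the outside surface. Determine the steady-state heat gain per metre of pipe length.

q′ ≈ 9.62 W/m

Per-layer cylindrical resistances, series-summed:
R_brass pipe wall = ln(60.2/55)/(2π×108×1) = 1.331×10^-4 K/W
R_expanded polystyrene = ln(95.2/60.2)/(2π×0.0345×1) = 2.114 K/W
R_outer film = 1/(h_o·2πr_oL) = 1/(24.4×2π×0.0952×1) = 0.06852 K/W
R_total = 2.183 K/W
Q = ΔT/R_total = 21/2.183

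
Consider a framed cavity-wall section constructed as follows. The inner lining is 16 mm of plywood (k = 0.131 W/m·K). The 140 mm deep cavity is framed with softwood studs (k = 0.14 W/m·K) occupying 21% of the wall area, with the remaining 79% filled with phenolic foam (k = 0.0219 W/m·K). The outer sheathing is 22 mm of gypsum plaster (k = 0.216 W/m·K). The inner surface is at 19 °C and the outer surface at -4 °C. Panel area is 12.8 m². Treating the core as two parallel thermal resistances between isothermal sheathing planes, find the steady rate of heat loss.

Sheathing layers in series; stud and cavity paths in parallel between them.
R_inner = 0.016/(0.131×12.8) = 0.009542 K/W
R_stud  = 0.14/(0.14×0.21×12.8) = 0.372 K/W
R_cav   = 0.14/(0.0219×0.79×12.8) = 0.6322 K/W
1/R_core = 1/R_stud + 1/R_cav → R_core = 0.2342 K/W
R_outer = 0.022/(0.216×12.8) = 0.007957 K/W
R_total = 0.2517 K/W
Q = ΔT/R_total = 23/0.2517

Q ≈ 91.4 W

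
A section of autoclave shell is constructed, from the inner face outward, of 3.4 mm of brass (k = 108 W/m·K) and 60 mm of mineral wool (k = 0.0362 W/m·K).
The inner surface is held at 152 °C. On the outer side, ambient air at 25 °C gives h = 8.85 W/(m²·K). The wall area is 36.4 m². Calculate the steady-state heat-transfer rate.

Series thermal resistances:
R_brass = L/(kA) = 0.0034/(108×36.4) = 8.649×10^-7 K/W
R_mineral wool = L/(kA) = 0.06/(0.0362×36.4) = 0.04553 K/W
R_outer film = 1/(h_o·A) = 1/(8.85×36.4) = 0.003104 K/W
R_total = 0.04864 K/W
Q = ΔT / R_total = 127 / 0.04864

Q ≈ 2610 W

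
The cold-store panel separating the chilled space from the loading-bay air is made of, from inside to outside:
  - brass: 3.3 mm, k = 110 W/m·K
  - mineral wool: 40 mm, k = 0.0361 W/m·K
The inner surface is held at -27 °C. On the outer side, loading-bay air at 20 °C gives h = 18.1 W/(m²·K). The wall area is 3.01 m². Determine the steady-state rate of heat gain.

Treating each layer as a thermal resistance in series:
R_brass = L/(kA) = 0.0033/(110×3.01) = 9.967×10^-6 K/W
R_mineral wool = L/(kA) = 0.04/(0.0361×3.01) = 0.3681 K/W
R_outer film = 1/(h_o·A) = 1/(18.1×3.01) = 0.01836 K/W
R_total = 0.3865 K/W
Q = ΔT / R_total = 47 / 0.3865

Q ≈ 122 W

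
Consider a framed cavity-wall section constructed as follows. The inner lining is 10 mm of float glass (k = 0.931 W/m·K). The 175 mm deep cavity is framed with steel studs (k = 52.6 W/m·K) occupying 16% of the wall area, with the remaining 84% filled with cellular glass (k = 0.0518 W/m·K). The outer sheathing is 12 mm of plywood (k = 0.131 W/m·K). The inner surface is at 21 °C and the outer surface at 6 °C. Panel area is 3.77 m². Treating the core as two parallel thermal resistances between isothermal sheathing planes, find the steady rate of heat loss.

Sheathing layers in series; stud and cavity paths in parallel between them.
R_inner = 0.01/(0.931×3.77) = 0.002849 K/W
R_stud  = 0.175/(52.6×0.16×3.77) = 0.005516 K/W
R_cav   = 0.175/(0.0518×0.84×3.77) = 1.067 K/W
1/R_core = 1/R_stud + 1/R_cav → R_core = 0.005487 K/W
R_outer = 0.012/(0.131×3.77) = 0.0243 K/W
R_total = 0.03263 K/W
Q = ΔT/R_total = 15/0.03263

Q ≈ 460 W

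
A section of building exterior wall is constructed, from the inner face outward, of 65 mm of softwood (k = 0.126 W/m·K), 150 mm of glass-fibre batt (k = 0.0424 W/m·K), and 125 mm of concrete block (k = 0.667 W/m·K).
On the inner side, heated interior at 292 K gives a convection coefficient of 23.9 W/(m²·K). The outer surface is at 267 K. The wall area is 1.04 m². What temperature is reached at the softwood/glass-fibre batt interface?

T ≈ 289 K

Model the wall as resistances in series:
R_inner film = 1/(h_i·A) = 1/(23.9×1.04) = 0.04023 K/W
R_softwood = L/(kA) = 0.065/(0.126×1.04) = 0.496 K/W
R_glass-fibre batt = L/(kA) = 0.15/(0.0424×1.04) = 3.402 K/W
R_concrete block = L/(kA) = 0.125/(0.667×1.04) = 0.1802 K/W
R_total = 4.118 K/W;  Q = ΔT/R_total = 25/4.118 = 6.071 W
T_interface = T_inner − Q·ΣR(inner→interface) = 292 − 6.07×0.5363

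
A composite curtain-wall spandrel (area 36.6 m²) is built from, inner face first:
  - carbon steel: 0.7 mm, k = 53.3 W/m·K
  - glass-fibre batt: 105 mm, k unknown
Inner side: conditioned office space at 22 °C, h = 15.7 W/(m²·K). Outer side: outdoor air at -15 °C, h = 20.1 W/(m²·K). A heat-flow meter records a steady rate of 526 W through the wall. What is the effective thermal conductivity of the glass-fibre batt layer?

k ≈ 0.0427 W/(m·K)

Treating each layer as a thermal resistance in series:
R_inner film = 1/(h_i·A) = 1/(15.7×36.6) = 0.00174 K/W
R_carbon steel = L/(kA) = 0.0007/(53.3×36.6) = 3.588×10^-7 K/W
R_outer film = 1/(h_o·A) = 1/(20.1×36.6) = 0.001359 K/W
Sum of known resistances R_other = 0.0031 K/W
Total R = ΔT/Q = 37/526 = 0.07034 K/W
R_glass-fibre batt = R_total − R_other = 0.06724 K/W
k = L/(R·A) = 0.105/(0.06724×36.6)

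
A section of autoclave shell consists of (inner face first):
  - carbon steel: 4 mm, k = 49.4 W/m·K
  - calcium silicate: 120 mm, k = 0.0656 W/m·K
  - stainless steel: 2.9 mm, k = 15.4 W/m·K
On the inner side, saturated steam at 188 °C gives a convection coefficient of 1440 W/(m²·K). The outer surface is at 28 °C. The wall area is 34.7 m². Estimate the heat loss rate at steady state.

Q ≈ 3030 W

Thermal resistances in series:
R_inner film = 1/(h_i·A) = 1/(1440×34.7) = 2.001×10^-5 K/W
R_carbon steel = L/(kA) = 0.004/(49.4×34.7) = 2.333×10^-6 K/W
R_calcium silicate = L/(kA) = 0.12/(0.0656×34.7) = 0.05272 K/W
R_stainless steel = L/(kA) = 0.0029/(15.4×34.7) = 5.427×10^-6 K/W
R_total = 0.05274 K/W
Q = ΔT / R_total = 160 / 0.05274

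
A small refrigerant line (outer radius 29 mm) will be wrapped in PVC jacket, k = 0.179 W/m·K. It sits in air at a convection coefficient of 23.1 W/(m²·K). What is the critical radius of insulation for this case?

For a cylinder r_cr = k/h = 0.179/23.1
r_cr = 7.75 mm; since the bare radius (29 mm) is above r_cr, any added insulation will reduce heat loss.

r_cr ≈ 7.75 mm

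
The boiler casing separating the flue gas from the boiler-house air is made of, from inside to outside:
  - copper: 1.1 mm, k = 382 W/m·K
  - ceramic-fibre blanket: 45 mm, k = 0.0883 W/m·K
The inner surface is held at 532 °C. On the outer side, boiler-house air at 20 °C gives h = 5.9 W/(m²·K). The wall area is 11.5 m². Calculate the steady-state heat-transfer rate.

Series thermal resistances:
R_copper = L/(kA) = 0.0011/(382×11.5) = 2.504×10^-7 K/W
R_ceramic-fibre blanket = L/(kA) = 0.045/(0.0883×11.5) = 0.04432 K/W
R_outer film = 1/(h_o·A) = 1/(5.9×11.5) = 0.01474 K/W
R_total = 0.05905 K/W
Q = ΔT / R_total = 512 / 0.05905

Q ≈ 8670 W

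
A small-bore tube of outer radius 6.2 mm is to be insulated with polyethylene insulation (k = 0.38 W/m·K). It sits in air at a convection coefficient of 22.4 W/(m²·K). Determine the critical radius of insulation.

r_cr ≈ 17 mm

For a cylinder r_cr = k/h = 0.38/22.4
r_cr = 17 mm; since the bare radius (6.2 mm) is below r_cr, adding a thin layer of insulation will *increase* heat loss.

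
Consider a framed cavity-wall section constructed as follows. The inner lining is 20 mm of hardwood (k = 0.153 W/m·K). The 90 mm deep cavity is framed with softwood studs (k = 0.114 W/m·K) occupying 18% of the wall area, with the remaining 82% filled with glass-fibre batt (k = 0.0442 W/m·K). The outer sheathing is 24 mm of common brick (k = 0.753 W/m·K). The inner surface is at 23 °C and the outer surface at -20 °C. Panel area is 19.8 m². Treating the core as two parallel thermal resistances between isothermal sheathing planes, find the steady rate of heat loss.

Sheathing layers in series; stud and cavity paths in parallel between them.
R_inner = 0.02/(0.153×19.8) = 0.006602 K/W
R_stud  = 0.09/(0.114×0.18×19.8) = 0.2215 K/W
R_cav   = 0.09/(0.0442×0.82×19.8) = 0.1254 K/W
1/R_core = 1/R_stud + 1/R_cav → R_core = 0.08008 K/W
R_outer = 0.024/(0.753×19.8) = 0.00161 K/W
R_total = 0.08829 K/W
Q = ΔT/R_total = 43/0.08829

Q ≈ 487 W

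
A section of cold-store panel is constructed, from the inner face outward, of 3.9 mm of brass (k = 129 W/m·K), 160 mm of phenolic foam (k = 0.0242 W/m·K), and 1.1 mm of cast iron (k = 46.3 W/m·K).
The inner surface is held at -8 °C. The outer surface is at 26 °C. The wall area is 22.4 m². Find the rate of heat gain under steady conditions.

Thermal resistances in series:
R_brass = L/(kA) = 0.0039/(129×22.4) = 1.35×10^-6 K/W
R_phenolic foam = L/(kA) = 0.16/(0.0242×22.4) = 0.2952 K/W
R_cast iron = L/(kA) = 0.0011/(46.3×22.4) = 1.061×10^-6 K/W
R_total = 0.2952 K/W
Q = ΔT / R_total = 34 / 0.2952

Q ≈ 115 W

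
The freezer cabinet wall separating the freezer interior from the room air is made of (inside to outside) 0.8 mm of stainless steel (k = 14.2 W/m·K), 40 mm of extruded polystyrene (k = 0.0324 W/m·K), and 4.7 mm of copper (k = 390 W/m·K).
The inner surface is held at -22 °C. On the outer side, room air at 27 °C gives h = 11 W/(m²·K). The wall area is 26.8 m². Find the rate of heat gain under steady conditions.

Q ≈ 991 W

Model the wall as resistances in series:
R_stainless steel = L/(kA) = 0.0008/(14.2×26.8) = 2.102×10^-6 K/W
R_extruded polystyrene = L/(kA) = 0.04/(0.0324×26.8) = 0.04607 K/W
R_copper = L/(kA) = 0.0047/(390×26.8) = 4.497×10^-7 K/W
R_outer film = 1/(h_o·A) = 1/(11×26.8) = 0.003392 K/W
R_total = 0.04946 K/W
Q = ΔT / R_total = 49 / 0.04946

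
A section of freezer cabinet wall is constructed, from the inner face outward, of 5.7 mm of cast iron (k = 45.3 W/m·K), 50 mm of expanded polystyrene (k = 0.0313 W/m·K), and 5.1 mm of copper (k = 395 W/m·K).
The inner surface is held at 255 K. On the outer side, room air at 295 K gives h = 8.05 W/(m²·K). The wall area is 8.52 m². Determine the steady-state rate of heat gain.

Q ≈ 198 W

Series thermal resistances:
R_cast iron = L/(kA) = 0.0057/(45.3×8.52) = 1.477×10^-5 K/W
R_expanded polystyrene = L/(kA) = 0.05/(0.0313×8.52) = 0.1875 K/W
R_copper = L/(kA) = 0.0051/(395×8.52) = 1.515×10^-6 K/W
R_outer film = 1/(h_o·A) = 1/(8.05×8.52) = 0.01458 K/W
R_total = 0.2021 K/W
Q = ΔT / R_total = 40 / 0.2021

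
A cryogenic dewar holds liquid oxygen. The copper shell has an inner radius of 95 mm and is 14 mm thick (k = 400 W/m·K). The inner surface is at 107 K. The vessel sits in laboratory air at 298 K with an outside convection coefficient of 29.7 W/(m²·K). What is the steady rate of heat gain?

Q ≈ 846 W

Spherical conduction: R = (1/r_in − 1/r_out)/(4πk) per layer; series-sum.
R_copper shell = (1/0.095 − 1/0.109)/(4π×400) = 2.69×10^-4 K/W
R_outer film = 1/(h·4πr_o²) = 1/(29.7×4π×0.109²) = 0.2255 K/W
R_total = 0.2258 K/W
Q = ΔT/R_total = 191/0.2258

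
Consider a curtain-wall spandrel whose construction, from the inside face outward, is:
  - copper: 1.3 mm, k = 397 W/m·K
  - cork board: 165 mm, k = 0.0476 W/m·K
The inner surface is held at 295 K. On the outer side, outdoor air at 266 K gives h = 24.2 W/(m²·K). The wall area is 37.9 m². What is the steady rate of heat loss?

Treating each layer as a thermal resistance in series:
R_copper = L/(kA) = 0.0013/(397×37.9) = 8.64×10^-8 K/W
R_cork board = L/(kA) = 0.165/(0.0476×37.9) = 0.09146 K/W
R_outer film = 1/(h_o·A) = 1/(24.2×37.9) = 0.00109 K/W
R_total = 0.09255 K/W
Q = ΔT / R_total = 29 / 0.09255

Q ≈ 313 W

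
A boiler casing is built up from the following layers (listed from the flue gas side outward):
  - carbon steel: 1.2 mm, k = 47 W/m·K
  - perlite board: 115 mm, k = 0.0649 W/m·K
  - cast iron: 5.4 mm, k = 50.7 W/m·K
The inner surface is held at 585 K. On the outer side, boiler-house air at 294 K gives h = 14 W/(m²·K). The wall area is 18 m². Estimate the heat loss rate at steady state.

Model the wall as resistances in series:
R_carbon steel = L/(kA) = 0.0012/(47×18) = 1.418×10^-6 K/W
R_perlite board = L/(kA) = 0.115/(0.0649×18) = 0.09844 K/W
R_cast iron = L/(kA) = 0.0054/(50.7×18) = 5.917×10^-6 K/W
R_outer film = 1/(h_o·A) = 1/(14×18) = 0.003968 K/W
R_total = 0.1024 K/W
Q = ΔT / R_total = 291 / 0.1024

Q ≈ 2840 W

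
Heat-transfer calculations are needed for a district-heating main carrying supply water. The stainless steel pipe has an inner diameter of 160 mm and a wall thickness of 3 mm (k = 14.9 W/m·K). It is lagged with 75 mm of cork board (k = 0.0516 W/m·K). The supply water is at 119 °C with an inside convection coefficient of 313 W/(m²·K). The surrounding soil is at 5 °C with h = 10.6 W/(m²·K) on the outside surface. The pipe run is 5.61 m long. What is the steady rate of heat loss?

Q ≈ 306 W

Treating each annulus and film as a series resistance:
R_inner film = 1/(h_i·2πr₁L) = 1/(313×2π×0.08×5.61) = 0.001133 K/W
R_stainless steel pipe wall = ln(83/80)/(2π×14.9×5.61) = 7.009×10^-5 K/W
R_cork board = ln(158/83)/(2π×0.0516×5.61) = 0.3539 K/W
R_outer film = 1/(h_o·2πr_oL) = 1/(10.6×2π×0.158×5.61) = 0.01694 K/W
R_total = 0.3721 K/W
Q = ΔT/R_total = 114/0.3721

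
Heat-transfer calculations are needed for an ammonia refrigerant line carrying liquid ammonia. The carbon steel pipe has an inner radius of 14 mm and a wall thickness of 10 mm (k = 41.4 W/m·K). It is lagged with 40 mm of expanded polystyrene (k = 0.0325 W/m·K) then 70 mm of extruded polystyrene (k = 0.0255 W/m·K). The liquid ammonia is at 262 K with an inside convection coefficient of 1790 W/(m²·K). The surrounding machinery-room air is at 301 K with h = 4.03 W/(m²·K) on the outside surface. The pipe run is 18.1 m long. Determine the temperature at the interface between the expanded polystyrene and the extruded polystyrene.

Per-layer cylindrical resistances, series-summed:
R_inner film = 1/(h_i·2πr₁L) = 1/(1790×2π×0.014×18.1) = 3.509×10^-4 K/W
R_carbon steel pipe wall = ln(24/14)/(2π×41.4×18.1) = 1.145×10^-4 K/W
R_expanded polystyrene = ln(64/24)/(2π×0.0325×18.1) = 0.2654 K/W
R_extruded polystyrene = ln(134/64)/(2π×0.0255×18.1) = 0.2548 K/W
R_outer film = 1/(h_o·2πr_oL) = 1/(4.03×2π×0.134×18.1) = 0.01628 K/W
R_total = 0.5369 K/W
Q = ΔT/R_total = 39/0.5369
Q = 72.6 W
T_interface = T_inner + Q·ΣR(inner→interface) = 262 + 72.6×0.2658

T ≈ 281 K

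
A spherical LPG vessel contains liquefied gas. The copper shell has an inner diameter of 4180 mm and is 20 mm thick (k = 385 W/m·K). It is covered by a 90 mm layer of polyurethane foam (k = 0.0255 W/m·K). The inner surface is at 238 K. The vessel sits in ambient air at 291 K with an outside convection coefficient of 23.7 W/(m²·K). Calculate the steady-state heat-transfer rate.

Spherical conduction: R = (1/r_in − 1/r_out)/(4πk) per layer; series-sum.
R_copper shell = (1/2.09 − 1/2.11)/(4π×385) = 9.374×10^-7 K/W
R_polyurethane foam = (1/2.11 − 1/2.2)/(4π×0.0255) = 0.0605 K/W
R_outer film = 1/(h·4πr_o²) = 1/(23.7×4π×2.2²) = 6.937×10^-4 K/W
R_total = 0.0612 K/W
Q = ΔT/R_total = 53/0.0612

Q ≈ 866 W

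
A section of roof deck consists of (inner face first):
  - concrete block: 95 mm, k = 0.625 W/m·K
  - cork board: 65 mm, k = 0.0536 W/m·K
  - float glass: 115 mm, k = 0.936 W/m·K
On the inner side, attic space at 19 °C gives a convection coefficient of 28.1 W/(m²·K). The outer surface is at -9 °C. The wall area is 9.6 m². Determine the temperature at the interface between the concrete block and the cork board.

Treating each layer as a thermal resistance in series:
R_inner film = 1/(h_i·A) = 1/(28.1×9.6) = 0.003707 K/W
R_concrete block = L/(kA) = 0.095/(0.625×9.6) = 0.01583 K/W
R_cork board = L/(kA) = 0.065/(0.0536×9.6) = 0.1263 K/W
R_float glass = L/(kA) = 0.115/(0.936×9.6) = 0.0128 K/W
R_total = 0.1587 K/W;  Q = ΔT/R_total = 28/0.1587 = 176.5 W
T_interface = T_inner − Q·ΣR(inner→interface) = 19 − 176×0.01954

T ≈ 15.6 °C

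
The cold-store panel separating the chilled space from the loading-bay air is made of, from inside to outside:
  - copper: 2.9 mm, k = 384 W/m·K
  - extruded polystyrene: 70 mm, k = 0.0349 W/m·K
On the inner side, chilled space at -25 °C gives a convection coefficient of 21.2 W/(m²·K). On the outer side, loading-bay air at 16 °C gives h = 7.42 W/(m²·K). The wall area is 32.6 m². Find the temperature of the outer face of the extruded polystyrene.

Treating each layer as a thermal resistance in series:
R_inner film = 1/(h_i·A) = 1/(21.2×32.6) = 0.001447 K/W
R_copper = L/(kA) = 0.0029/(384×32.6) = 2.317×10^-7 K/W
R_extruded polystyrene = L/(kA) = 0.07/(0.0349×32.6) = 0.06153 K/W
R_outer film = 1/(h_o·A) = 1/(7.42×32.6) = 0.004134 K/W
R_total = 0.06711 K/W;  Q = ΔT/R_total = 41/0.06711 = 611 W
T_interface = T_inner + Q·ΣR(inner→interface) = -25 + 611×0.06297

T ≈ 13.5 °C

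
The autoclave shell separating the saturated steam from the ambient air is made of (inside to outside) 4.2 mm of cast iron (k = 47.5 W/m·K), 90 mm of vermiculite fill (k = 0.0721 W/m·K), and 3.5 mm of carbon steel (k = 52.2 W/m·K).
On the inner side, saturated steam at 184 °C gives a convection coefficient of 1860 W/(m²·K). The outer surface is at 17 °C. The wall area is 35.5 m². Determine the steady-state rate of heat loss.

Using the resistance-network approach (series):
R_inner film = 1/(h_i·A) = 1/(1860×35.5) = 1.514×10^-5 K/W
R_cast iron = L/(kA) = 0.0042/(47.5×35.5) = 2.491×10^-6 K/W
R_vermiculite fill = L/(kA) = 0.09/(0.0721×35.5) = 0.03516 K/W
R_carbon steel = L/(kA) = 0.0035/(52.2×35.5) = 1.889×10^-6 K/W
R_total = 0.03518 K/W
Q = ΔT / R_total = 167 / 0.03518

Q ≈ 4750 W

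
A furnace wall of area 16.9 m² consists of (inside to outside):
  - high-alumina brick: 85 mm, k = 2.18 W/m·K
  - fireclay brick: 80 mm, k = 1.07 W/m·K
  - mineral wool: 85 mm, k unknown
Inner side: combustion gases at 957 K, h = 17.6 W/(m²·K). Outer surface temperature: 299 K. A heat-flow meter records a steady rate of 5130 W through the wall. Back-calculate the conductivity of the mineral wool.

Model the wall as resistances in series:
R_inner film = 1/(h_i·A) = 1/(17.6×16.9) = 0.003362 K/W
R_high-alumina brick = L/(kA) = 0.085/(2.18×16.9) = 0.002307 K/W
R_fireclay brick = L/(kA) = 0.08/(1.07×16.9) = 0.004424 K/W
Sum of known resistances R_other = 0.01009 K/W
Total R = ΔT/Q = 658/5130 = 0.1283 K/W
R_mineral wool = R_total − R_other = 0.1182 K/W
k = L/(R·A) = 0.085/(0.1182×16.9)

k ≈ 0.0426 W/(m·K)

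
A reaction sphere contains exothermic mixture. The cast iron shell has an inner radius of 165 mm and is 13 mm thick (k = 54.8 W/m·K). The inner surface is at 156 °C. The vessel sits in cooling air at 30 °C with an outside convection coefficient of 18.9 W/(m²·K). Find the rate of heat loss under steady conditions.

Spherical conduction: R = (1/r_in − 1/r_out)/(4πk) per layer; series-sum.
R_cast iron shell = (1/0.165 − 1/0.178)/(4π×54.8) = 6.428×10^-4 K/W
R_outer film = 1/(h·4πr_o²) = 1/(18.9×4π×0.178²) = 0.1329 K/W
R_total = 0.1335 K/W
Q = ΔT/R_total = 126/0.1335

Q ≈ 944 W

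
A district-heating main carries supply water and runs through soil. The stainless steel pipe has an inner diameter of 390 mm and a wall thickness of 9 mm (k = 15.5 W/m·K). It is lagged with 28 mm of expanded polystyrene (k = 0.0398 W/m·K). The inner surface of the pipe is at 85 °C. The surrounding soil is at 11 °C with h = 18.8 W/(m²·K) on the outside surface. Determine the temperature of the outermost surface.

Per-layer cylindrical resistances, series-summed:
R_stainless steel pipe wall = ln(204/195)/(2π×15.5×1) = 4.633×10^-4 K/W
R_expanded polystyrene = ln(232/204)/(2π×0.0398×1) = 0.5143 K/W
R_outer film = 1/(h_o·2πr_oL) = 1/(18.8×2π×0.232×1) = 0.03649 K/W
R_total = 0.5513 K/W
Q = ΔT/R_total = 74/0.5513
Q = 134 W/m
T_interface = T_inner − Q·ΣR(inner→interface) = 85 − 134×0.5148

T ≈ 15.9 °C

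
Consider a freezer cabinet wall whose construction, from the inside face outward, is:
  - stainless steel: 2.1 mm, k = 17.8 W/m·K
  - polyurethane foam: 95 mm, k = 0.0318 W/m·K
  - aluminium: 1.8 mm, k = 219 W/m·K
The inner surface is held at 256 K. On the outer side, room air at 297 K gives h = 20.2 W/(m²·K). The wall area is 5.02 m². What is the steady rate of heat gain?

Model the wall as resistances in series:
R_stainless steel = L/(kA) = 0.0021/(17.8×5.02) = 2.35×10^-5 K/W
R_polyurethane foam = L/(kA) = 0.095/(0.0318×5.02) = 0.5951 K/W
R_aluminium = L/(kA) = 0.0018/(219×5.02) = 1.637×10^-6 K/W
R_outer film = 1/(h_o·A) = 1/(20.2×5.02) = 0.009862 K/W
R_total = 0.605 K/W
Q = ΔT / R_total = 41 / 0.605

Q ≈ 67.8 W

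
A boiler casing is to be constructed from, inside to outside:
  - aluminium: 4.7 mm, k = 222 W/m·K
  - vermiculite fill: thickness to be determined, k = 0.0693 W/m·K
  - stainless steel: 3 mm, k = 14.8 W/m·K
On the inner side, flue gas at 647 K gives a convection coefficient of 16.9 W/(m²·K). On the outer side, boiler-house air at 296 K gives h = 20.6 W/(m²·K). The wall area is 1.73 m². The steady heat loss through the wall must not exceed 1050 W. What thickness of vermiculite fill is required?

L ≈ 32.6 mm

Treating each layer as a thermal resistance in series:
R_inner film = 1/(h_i·A) = 1/(16.9×1.73) = 0.0342 K/W
R_aluminium = L/(kA) = 0.0047/(222×1.73) = 1.224×10^-5 K/W
R_stainless steel = L/(kA) = 0.003/(14.8×1.73) = 1.172×10^-4 K/W
R_outer film = 1/(h_o·A) = 1/(20.6×1.73) = 0.02806 K/W
Sum of the known resistances R_other = 0.06239 K/W
Required total resistance R_tot = ΔT/Q_allow = 351/1050 = 0.3343 K/W
R_vermiculite fill = R_tot − R_other = 0.2719 K/W
L = R·k·A = 0.2719×0.0693×1.73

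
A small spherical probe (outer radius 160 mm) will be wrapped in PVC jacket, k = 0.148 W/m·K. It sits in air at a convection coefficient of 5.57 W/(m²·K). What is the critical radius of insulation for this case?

For a sphere r_cr = 2k/h = 2×0.148/5.57
r_cr = 53.1 mm; since the bare radius (160 mm) is above r_cr, any added insulation will reduce heat loss.

r_cr ≈ 53.1 mm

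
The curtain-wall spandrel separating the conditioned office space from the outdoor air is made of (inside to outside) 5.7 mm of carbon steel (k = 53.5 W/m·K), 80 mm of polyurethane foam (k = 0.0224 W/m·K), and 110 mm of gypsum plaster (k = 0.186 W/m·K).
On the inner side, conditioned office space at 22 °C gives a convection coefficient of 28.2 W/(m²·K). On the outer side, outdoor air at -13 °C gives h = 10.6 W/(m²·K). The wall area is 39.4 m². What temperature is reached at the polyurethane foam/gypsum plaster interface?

T ≈ -7.41 °C

Treating each layer as a thermal resistance in series:
R_inner film = 1/(h_i·A) = 1/(28.2×39.4) = 9×10^-4 K/W
R_carbon steel = L/(kA) = 0.0057/(53.5×39.4) = 2.704×10^-6 K/W
R_polyurethane foam = L/(kA) = 0.08/(0.0224×39.4) = 0.09065 K/W
R_gypsum plaster = L/(kA) = 0.11/(0.186×39.4) = 0.01501 K/W
R_outer film = 1/(h_o·A) = 1/(10.6×39.4) = 0.002394 K/W
R_total = 0.109 K/W;  Q = ΔT/R_total = 35/0.109 = 321.2 W
T_interface = T_inner − Q·ΣR(inner→interface) = 22 − 321×0.09155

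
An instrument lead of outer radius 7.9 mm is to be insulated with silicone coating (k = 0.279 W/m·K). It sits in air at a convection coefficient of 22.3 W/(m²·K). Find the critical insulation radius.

r_cr ≈ 12.5 mm

For a cylinder r_cr = k/h = 0.279/22.3
r_cr = 12.5 mm; since the bare radius (7.9 mm) is below r_cr, adding a thin layer of insulation will *increase* heat loss.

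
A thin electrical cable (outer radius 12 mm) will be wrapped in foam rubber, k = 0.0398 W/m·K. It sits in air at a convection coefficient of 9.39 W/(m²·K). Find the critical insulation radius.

For a cylinder r_cr = k/h = 0.0398/9.39
r_cr = 4.24 mm; since the bare radius (12 mm) is above r_cr, any added insulation will reduce heat loss.

r_cr ≈ 4.24 mm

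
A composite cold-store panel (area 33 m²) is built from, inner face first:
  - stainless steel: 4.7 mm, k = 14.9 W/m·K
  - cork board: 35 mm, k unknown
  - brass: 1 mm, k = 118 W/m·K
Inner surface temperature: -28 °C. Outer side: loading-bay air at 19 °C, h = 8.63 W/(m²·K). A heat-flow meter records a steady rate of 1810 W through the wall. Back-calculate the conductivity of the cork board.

Treating each layer as a thermal resistance in series:
R_stainless steel = L/(kA) = 0.0047/(14.9×33) = 9.559×10^-6 K/W
R_brass = L/(kA) = 0.001/(118×33) = 2.568×10^-7 K/W
R_outer film = 1/(h_o·A) = 1/(8.63×33) = 0.003511 K/W
Sum of known resistances R_other = 0.003521 K/W
Total R = ΔT/Q = 47/1810 = 0.02597 K/W
R_cork board = R_total − R_other = 0.02245 K/W
k = L/(R·A) = 0.035/(0.02245×33)

k ≈ 0.0473 W/(m·K)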